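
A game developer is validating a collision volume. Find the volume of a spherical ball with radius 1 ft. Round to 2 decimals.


Shape: sphere
Radius r = 1 ft
Formula: V = (4/3) * pi * r^3
r^3 = 1
(4/3) * 1 = 1.333333
V = 1.333333 * pi
V = 4.19
4.19 ft^3


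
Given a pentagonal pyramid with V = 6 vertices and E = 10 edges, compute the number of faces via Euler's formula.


Polyhedron: pentagonal pyramid
Euler's formula for convex polyhedra: V - E + F = 2
Given: V = 6 vertices and E = 10 edges
Solve for F:
F = 2 + E - V = 2 + 10 - 6 = 6
6 faces


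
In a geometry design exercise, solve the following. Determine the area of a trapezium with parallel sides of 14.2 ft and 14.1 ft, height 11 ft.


Shape: trapezoid
Parallel sides a = 14.2 ft, b = 14.1 ft; Height h = 11 ft
Formula: A = (a + b) * h / 2
a + b = 14.2 + 14.1 = 28.3
A = 28.3 * 11 / 2
A = 311.3 / 2
A = 155.65
155.65 ft^2


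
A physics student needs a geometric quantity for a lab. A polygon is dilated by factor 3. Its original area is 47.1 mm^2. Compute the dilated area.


Linear scale factor k = 3
Original area = 47.1 mm^2
Rule: under a linear scaling by k, areas scale by k^2.
k^2 = 3^2 = 9
New area = 47.1 * 9
New area = 423.9
423.9 mm^2


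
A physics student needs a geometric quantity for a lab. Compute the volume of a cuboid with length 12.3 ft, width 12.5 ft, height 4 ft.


Shape: rectangular prism
l = 12.3 ft, w = 12.5 ft, h = 4 ft
Formula: V = l * w * h
V = 12.3 * 12.5 * 4
V = 153.75 * 4
V = 615
615 ft^3


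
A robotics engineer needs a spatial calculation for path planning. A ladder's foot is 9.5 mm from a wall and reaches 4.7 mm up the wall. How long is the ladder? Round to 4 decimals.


Shape: right triangle
Legs a = 9.5 mm, b = 4.7 mm
Formula: c = sqrt(a^2 + b^2)
a^2 = 90.25, b^2 = 22.09
a^2 + b^2 = 112.34
c = sqrt(112.34)
c = 10.5991
10.5991 mm


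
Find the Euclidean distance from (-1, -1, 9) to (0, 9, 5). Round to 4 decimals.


3D distance between two points
P1 = (-1, -1, 9), P2 = (0, 9, 5)
Formula: d = sqrt((x2-x1)^2 + (y2-y1)^2 + (z2-z1)^2)
dx = 0 - -1 = 1
dy = 9 - -1 = 10
dz = 5 - 9 = -4
dx^2 + dy^2 + dz^2 = 1 + 100 + 16 = 117
d = sqrt(117)
d = 10.8167
10.8167 units


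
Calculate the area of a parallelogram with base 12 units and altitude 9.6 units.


Shape: parallelogram
Base b = 12 units, Height h = 9.6 units
Formula: A = b * h
A = 12 * 9.6
A = 115.2
115.2 units^2


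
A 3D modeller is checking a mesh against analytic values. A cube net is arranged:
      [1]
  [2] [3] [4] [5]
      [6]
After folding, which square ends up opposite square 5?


Net: cross layout. Take square 3 as the base (bottom).
Fold the four squares in the horizontal row up around 3: 2 -> left, 4 -> right, 5 wraps to the top.
Fold 1 and 6 up from 3: 1 -> back, 6 -> front.
Opposite pairs are therefore: (1, 6), (2, 4), (3, 5).
Face 5 is opposite face 3.
face 3


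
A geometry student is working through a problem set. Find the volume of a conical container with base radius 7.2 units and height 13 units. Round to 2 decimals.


Shape: cone
Radius r = 7.2 units, Height h = 13 units
Formula: V = (1/3) * pi * r^2 * h
r^2 = 51.84
pi * r^2 * h = pi * 51.84 * 13 = 673.92 * pi
V = 673.92 * pi / 3
V = 705.73
705.73 units^3


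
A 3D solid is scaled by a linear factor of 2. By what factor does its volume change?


Linear scale factor k = 2
Rule: under a linear scaling by k, volumes scale by k^3.
k^3 = 2 * 2 * 2
k^3 = 4 * 2
k^3 = 8
Volume scales by a factor of 8.
8 (dimensionless)


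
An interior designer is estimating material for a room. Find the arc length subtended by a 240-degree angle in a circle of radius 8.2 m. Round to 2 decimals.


Shape: circular arc
Radius r = 8.2 m, Angle = 240 degrees
Formula: L = (angle/360) * 2 * pi * r
2 * pi * r = 16.4 * pi
L = (240/360) * 16.4 * pi
L = 10.933333 * pi
L = 34.35
34.35 m


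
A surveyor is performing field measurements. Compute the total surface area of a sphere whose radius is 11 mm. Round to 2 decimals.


Shape: sphere
Radius r = 11 mm
Formula: SA = 4 * pi * r^2
r^2 = 121
SA = 4 * pi * 121
SA = 484 * pi
SA = 1520.53
1520.53 mm^2


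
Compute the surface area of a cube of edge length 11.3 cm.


Shape: cube
Side s = 11.3 cm
A cube has 6 square faces.
Formula: SA = 6 * s^2
s^2 = 127.69
SA = 6 * 127.69
SA = 766.14
766.14 cm^2


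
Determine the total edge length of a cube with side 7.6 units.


Shape: cube
Side s = 7.6 units
A cube has 12 edges, all equal.
Formula: total edge length = 12 * s
Total = 12 * 7.6
Total = 91.2
91.2 units


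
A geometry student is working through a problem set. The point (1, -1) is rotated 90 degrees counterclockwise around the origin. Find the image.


Transformation: rotation about the origin
Original point: (1, -1)
Rule for 90 deg counterclockwise: (x, y) -> (-y, x)
Apply: (1, -1) -> (1, 1)
(1, 1)


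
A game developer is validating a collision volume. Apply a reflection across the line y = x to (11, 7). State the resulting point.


Transformation: reflection
Original point: (11, 7)
Rule for reflection over y = x: (x, y) -> (y, x)
Apply: (11, 7) -> (7, 11)
(7, 11)


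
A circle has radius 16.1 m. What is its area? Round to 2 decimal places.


Shape: circle
Radius r = 16.1 m
Formula: A = pi * r^2
r^2 = 16.1^2 = 259.21
A = pi * 259.21
A = 814.33
814.33 m^2


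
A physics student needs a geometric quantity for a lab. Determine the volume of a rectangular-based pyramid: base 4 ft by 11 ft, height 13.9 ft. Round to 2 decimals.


Shape: rectangular pyramid
Base: 4 ft x 11 ft, Height h = 13.9 ft
Formula: V = (1/3) * base_area * h
base_area = 4 * 11 = 44
base_area * h = 44 * 13.9 = 611.6
V = 611.6 / 3
V = 203.87
203.87 ft^3


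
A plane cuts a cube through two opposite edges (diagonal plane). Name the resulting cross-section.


Solid: cube
Cutting plane: through two opposite edges (diagonal plane)
Visualize the intersection of the plane with the solid's surface.
The boundary of the cut region is a rectangle.
rectangle


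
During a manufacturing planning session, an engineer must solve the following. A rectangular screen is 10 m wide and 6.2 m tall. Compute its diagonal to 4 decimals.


Shape: rectangle (diagonal via Pythagoras)
Sides: 10 m and 6.2 m
Formula: d = sqrt(l^2 + w^2)
l^2 = 100, w^2 = 38.44
l^2 + w^2 = 138.44
d = sqrt(138.44)
d = 11.7661
11.7661 m


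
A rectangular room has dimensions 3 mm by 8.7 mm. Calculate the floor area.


Shape: rectangle
Length l = 3 mm, Width w = 8.7 mm
Formula: A = l * w
A = 3 * 8.7
A = 26.1
26.1 mm^2


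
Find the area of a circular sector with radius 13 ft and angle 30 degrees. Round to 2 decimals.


Shape: circular sector
Radius r = 13 ft, Angle = 30 degrees
Formula: A = (angle/360) * pi * r^2
r^2 = 169
Fraction of circle = 30/360
A = (30/360) * pi * 169
A = 14.083333 * pi
A = 44.24
44.24 ft^2


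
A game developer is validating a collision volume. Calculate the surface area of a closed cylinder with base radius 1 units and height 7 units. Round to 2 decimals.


Shape: closed cylinder
Radius r = 1 units, Height h = 7 units
Formula: SA = 2*pi*r^2 + 2*pi*r*h = 2*pi*r*(r + h)
r + h = 8
2 * r * (r + h) = 2 * 1 * 8 = 16
SA = 16 * pi
SA = 50.27
50.27 units^2


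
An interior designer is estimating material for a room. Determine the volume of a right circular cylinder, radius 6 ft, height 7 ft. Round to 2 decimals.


Shape: cylinder
Radius r = 6 ft, Height h = 7 ft
Formula: V = pi * r^2 * h
r^2 = 36
V = pi * 36 * 7
V = 252 * pi
V = 791.68
791.68 ft^3


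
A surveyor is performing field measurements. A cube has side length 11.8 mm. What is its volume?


Shape: cube
Side s = 11.8 mm
Formula: V = s^3
V = 11.8 * 11.8 * 11.8
V = 139.24 * 11.8
V = 1643.032
1643.032 mm^3


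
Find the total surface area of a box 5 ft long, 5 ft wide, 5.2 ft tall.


Shape: rectangular prism
l = 5 ft, w = 5 ft, h = 5.2 ft
Formula: SA = 2(lw + lh + wh)
lw = 25, lh = 26, wh = 26
lw + lh + wh = 77
SA = 2 * 77
SA = 154
154 ft^2


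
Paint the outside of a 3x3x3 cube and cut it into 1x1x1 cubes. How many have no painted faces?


Large cube: 3 x 3 x 3, cut into unit cubes.
n = 3, so n - 2 = 1
Unpainted cubes form the interior (n - 2)^3 block.
(n - 2)^3 = 1^3 = 1
1 unit cubes


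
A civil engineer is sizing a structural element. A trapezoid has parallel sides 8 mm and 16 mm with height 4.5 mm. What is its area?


Shape: trapezoid
Parallel sides a = 8 mm, b = 16 mm; Height h = 4.5 mm
Formula: A = (a + b) * h / 2
a + b = 8 + 16 = 24
A = 24 * 4.5 / 2
A = 108 / 2
A = 54
54 mm^2


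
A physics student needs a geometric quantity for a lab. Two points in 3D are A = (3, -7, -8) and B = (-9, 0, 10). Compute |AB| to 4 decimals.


3D distance between two points
P1 = (3, -7, -8), P2 = (-9, 0, 10)
Formula: d = sqrt((x2-x1)^2 + (y2-y1)^2 + (z2-z1)^2)
dx = -9 - 3 = -12
dy = 0 - -7 = 7
dz = 10 - -8 = 18
dx^2 + dy^2 + dz^2 = 144 + 49 + 324 = 517
d = sqrt(517)
d = 22.7376
22.7376 units


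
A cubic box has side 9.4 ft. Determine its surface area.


Shape: cube
Side s = 9.4 ft
A cube has 6 square faces.
Formula: SA = 6 * s^2
s^2 = 88.36
SA = 6 * 88.36
SA = 530.16
530.16 ft^2


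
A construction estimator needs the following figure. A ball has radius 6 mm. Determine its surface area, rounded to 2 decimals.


Shape: sphere
Radius r = 6 mm
Formula: SA = 4 * pi * r^2
r^2 = 36
SA = 4 * pi * 36
SA = 144 * pi
SA = 452.39
452.39 mm^2


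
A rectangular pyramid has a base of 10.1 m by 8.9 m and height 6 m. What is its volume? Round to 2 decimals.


Shape: rectangular pyramid
Base: 10.1 m x 8.9 m, Height h = 6 m
Formula: V = (1/3) * base_area * h
base_area = 10.1 * 8.9 = 89.89
base_area * h = 89.89 * 6 = 539.34
V = 539.34 / 3
V = 179.78
179.78 m^3


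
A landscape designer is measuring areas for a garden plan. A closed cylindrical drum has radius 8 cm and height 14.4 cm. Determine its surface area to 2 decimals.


Shape: closed cylinder
Radius r = 8 cm, Height h = 14.4 cm
Formula: SA = 2*pi*r^2 + 2*pi*r*h = 2*pi*r*(r + h)
r + h = 22.4
2 * r * (r + h) = 2 * 8 * 22.4 = 358.4
SA = 358.4 * pi
SA = 1125.95
1125.95 cm^2


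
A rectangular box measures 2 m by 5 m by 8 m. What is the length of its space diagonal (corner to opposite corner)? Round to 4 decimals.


Shape: rectangular box (space diagonal)
l = 2 m, w = 5 m, h = 8 m
Visualize: the diagonal of the base, then a right triangle with that diagonal and the height.
Formula: d = sqrt(l^2 + w^2 + h^2)
l^2 + w^2 + h^2 = 4 + 25 + 64 = 93
d = sqrt(93)
d = 9.6437
9.6437 m


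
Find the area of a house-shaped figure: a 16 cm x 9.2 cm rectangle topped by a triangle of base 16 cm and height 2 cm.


Composite shape: rectangle + triangle
Rectangle area = 16 * 9.2 = 147.2
Triangle area = 0.5 * 16 * 2 = 16
Total = 147.2 + 16
Total = 163.2
163.2 cm^2


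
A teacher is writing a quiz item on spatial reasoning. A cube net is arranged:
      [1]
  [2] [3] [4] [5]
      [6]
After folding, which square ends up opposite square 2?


Net: cross layout. Take square 3 as the base (bottom).
Fold the four squares in the horizontal row up around 3: 2 -> left, 4 -> right, 5 wraps to the top.
Fold 1 and 6 up from 3: 1 -> back, 6 -> front.
Opposite pairs are therefore: (1, 6), (2, 4), (3, 5).
Face 2 is opposite face 4.
face 4


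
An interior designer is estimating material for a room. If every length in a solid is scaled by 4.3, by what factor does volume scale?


Linear scale factor k = 4.3
Rule: under a linear scaling by k, volumes scale by k^3.
k^3 = 4.3 * 4.3 * 4.3
k^3 = 18.49 * 4.3
k^3 = 79.507
Volume scales by a factor of 79.507.
79.507 (dimensionless)


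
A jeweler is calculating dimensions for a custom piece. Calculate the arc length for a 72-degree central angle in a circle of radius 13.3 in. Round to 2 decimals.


Shape: circular arc
Radius r = 13.3 in, Angle = 72 degrees
Formula: L = (angle/360) * 2 * pi * r
2 * pi * r = 26.6 * pi
L = (72/360) * 26.6 * pi
L = 5.32 * pi
L = 16.71
16.71 in


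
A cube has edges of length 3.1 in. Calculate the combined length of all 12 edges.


Shape: cube
Side s = 3.1 in
A cube has 12 edges, all equal.
Formula: total edge length = 12 * s
Total = 12 * 3.1
Total = 37.2
37.2 in


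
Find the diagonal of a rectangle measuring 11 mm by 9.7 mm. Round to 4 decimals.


Shape: rectangle (diagonal via Pythagoras)
Sides: 11 mm and 9.7 mm
Formula: d = sqrt(l^2 + w^2)
l^2 = 121, w^2 = 94.09
l^2 + w^2 = 215.09
d = sqrt(215.09)
d = 14.6659
14.6659 mm


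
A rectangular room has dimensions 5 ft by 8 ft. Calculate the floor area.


Shape: rectangle
Length l = 5 ft, Width w = 8 ft
Formula: A = l * w
A = 5 * 8
A = 40
40 ft^2


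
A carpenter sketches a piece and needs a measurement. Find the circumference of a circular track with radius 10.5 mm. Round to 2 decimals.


Shape: circle
Radius r = 10.5 mm
Formula: C = 2 * pi * r
C = 2 * pi * 10.5
C = 21 * pi
C = 65.97
65.97 mm


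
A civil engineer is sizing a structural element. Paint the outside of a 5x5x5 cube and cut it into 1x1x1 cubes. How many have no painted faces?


Large cube: 5 x 5 x 5, cut into unit cubes.
n = 5, so n - 2 = 3
Unpainted cubes form the interior (n - 2)^3 block.
(n - 2)^3 = 3^3 = 27
27 unit cubes


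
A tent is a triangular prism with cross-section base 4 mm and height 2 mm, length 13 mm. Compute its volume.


Shape: triangular prism
Triangle base = 4 mm, triangle height = 2 mm, prism length L = 13 mm
Formula: V = (1/2 * b * h_tri) * L
Cross-section area = 0.5 * 4 * 2 = 4
V = 4 * 13
V = 52
52 mm^3


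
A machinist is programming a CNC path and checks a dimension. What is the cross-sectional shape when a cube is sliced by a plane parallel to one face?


Solid: cube
Cutting plane: parallel to one face
Visualize the intersection of the plane with the solid's surface.
The boundary of the cut region is a square.
square


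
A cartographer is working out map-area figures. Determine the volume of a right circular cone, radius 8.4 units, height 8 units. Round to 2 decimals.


Shape: cone
Radius r = 8.4 units, Height h = 8 units
Formula: V = (1/3) * pi * r^2 * h
r^2 = 70.56
pi * r^2 * h = pi * 70.56 * 8 = 564.48 * pi
V = 564.48 * pi / 3
V = 591.12
591.12 units^3


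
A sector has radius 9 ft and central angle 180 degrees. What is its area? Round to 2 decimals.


Shape: circular sector
Radius r = 9 ft, Angle = 180 degrees
Formula: A = (angle/360) * pi * r^2
r^2 = 81
Fraction of circle = 180/360
A = (180/360) * pi * 81
A = 40.5 * pi
A = 127.23
127.23 ft^2


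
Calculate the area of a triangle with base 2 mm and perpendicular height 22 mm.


Shape: triangle
Base b = 2 mm, Height h = 22 mm
Formula: A = (1/2) * b * h
A = 0.5 * 2 * 22
A = 0.5 * 44
A = 22
22 mm^2


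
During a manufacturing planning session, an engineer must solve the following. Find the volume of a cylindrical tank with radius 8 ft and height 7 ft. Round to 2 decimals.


Shape: cylinder
Radius r = 8 ft, Height h = 7 ft
Formula: V = pi * r^2 * h
r^2 = 64
V = pi * 64 * 7
V = 448 * pi
V = 1407.43
1407.43 ft^3


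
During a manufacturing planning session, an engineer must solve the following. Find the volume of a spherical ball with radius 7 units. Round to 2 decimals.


Shape: sphere
Radius r = 7 units
Formula: V = (4/3) * pi * r^3
r^3 = 343
(4/3) * 343 = 457.333333
V = 457.333333 * pi
V = 1436.76
1436.76 units^3


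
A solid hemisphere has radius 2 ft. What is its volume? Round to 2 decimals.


Shape: hemisphere (half of a sphere)
Radius r = 2 ft
Formula: V = (1/2) * (4/3) * pi * r^3 = (2/3) * pi * r^3
r^3 = 8
(2/3) * 8 = 5.333333
V = 5.333333 * pi
V = 16.76
16.76 ft^3


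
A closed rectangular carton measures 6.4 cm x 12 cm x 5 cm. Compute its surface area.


Shape: rectangular prism
l = 6.4 cm, w = 12 cm, h = 5 cm
Formula: SA = 2(lw + lh + wh)
lw = 76.8, lh = 32, wh = 60
lw + lh + wh = 168.8
SA = 2 * 168.8
SA = 337.6
337.6 cm^2


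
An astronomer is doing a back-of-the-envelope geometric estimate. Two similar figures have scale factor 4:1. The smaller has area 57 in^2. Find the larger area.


Linear scale factor k = 4
Original area = 57 in^2
Rule: under a linear scaling by k, areas scale by k^2.
k^2 = 4^2 = 16
New area = 57 * 16
New area = 912
912 in^2


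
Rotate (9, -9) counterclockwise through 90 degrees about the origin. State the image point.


Transformation: rotation about the origin
Original point: (9, -9)
Rule for 90 deg counterclockwise: (x, y) -> (-y, x)
Apply: (9, -9) -> (9, 9)
(9, 9)


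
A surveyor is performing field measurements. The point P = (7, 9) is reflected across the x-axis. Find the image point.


Transformation: reflection
Original point: (7, 9)
Rule for reflection over the x-axis: (x, y) -> (x, -y)
Apply: (7, 9) -> (7, -9)
(7, -9)


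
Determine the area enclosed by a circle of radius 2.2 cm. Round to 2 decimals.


Shape: circle
Radius r = 2.2 cm
Formula: A = pi * r^2
r^2 = 2.2^2 = 4.84
A = pi * 4.84
A = 15.21
15.21 cm^2


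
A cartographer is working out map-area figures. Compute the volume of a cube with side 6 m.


Shape: cube
Side s = 6 m
Formula: V = s^3
V = 6 * 6 * 6
V = 36 * 6
V = 216
216 m^3


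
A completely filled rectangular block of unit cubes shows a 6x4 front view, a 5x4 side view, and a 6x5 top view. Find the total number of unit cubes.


Orthographic views of a solid rectangular block:
Front view 6 x 4 -> length = 6, height = 4
Side view 5 x 4 -> width = 5, height = 4 (consistent)
Top view 6 x 5 -> confirms length = 6, width = 5
The block is 6 x 5 x 4.
Total unit cubes = 6 * 5 * 4 = 120
120 unit cubes


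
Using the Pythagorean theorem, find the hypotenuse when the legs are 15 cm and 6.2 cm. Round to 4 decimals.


Shape: right triangle
Legs a = 15 cm, b = 6.2 cm
Formula: c = sqrt(a^2 + b^2)
a^2 = 225, b^2 = 38.44
a^2 + b^2 = 263.44
c = sqrt(263.44)
c = 16.2308
16.2308 cm


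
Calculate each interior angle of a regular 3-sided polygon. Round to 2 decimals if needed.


Shape: regular triangle (3 sides)
Formula: interior angle = (n - 2) * 180 / n
(n - 2) = 1
(n - 2) * 180 = 180
angle = 180 / 3
angle = 60
60 degrees


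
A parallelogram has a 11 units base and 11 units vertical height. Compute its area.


Shape: parallelogram
Base b = 11 units, Height h = 11 units
Formula: A = b * h
A = 11 * 11
A = 121
121 units^2


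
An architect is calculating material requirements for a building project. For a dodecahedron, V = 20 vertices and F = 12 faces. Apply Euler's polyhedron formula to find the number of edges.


Polyhedron: dodecahedron
Euler's formula for convex polyhedra: V - E + F = 2
Given: V = 20 vertices and F = 12 faces
Solve for E:
E = V + F - 2 = 20 + 12 - 2 = 30
30 edges


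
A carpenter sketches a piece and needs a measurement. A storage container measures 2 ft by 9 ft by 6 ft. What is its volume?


Shape: rectangular prism
l = 2 ft, w = 9 ft, h = 6 ft
Formula: V = l * w * h
V = 2 * 9 * 6
V = 18 * 6
V = 108
108 ft^3


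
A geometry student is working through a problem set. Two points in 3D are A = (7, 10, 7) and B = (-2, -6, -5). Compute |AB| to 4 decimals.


3D distance between two points
P1 = (7, 10, 7), P2 = (-2, -6, -5)
Formula: d = sqrt((x2-x1)^2 + (y2-y1)^2 + (z2-z1)^2)
dx = -2 - 7 = -9
dy = -6 - 10 = -16
dz = -5 - 7 = -12
dx^2 + dy^2 + dz^2 = 81 + 256 + 144 = 481
d = sqrt(481)
d = 21.9317
21.9317 units


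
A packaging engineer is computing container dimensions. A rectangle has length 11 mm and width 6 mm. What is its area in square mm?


Shape: rectangle
Length l = 11 mm, Width w = 6 mm
Formula: A = l * w
A = 11 * 6
A = 66
66 mm^2


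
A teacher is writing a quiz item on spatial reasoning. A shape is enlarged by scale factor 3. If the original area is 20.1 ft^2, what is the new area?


Linear scale factor k = 3
Original area = 20.1 ft^2
Rule: under a linear scaling by k, areas scale by k^2.
k^2 = 3^2 = 9
New area = 20.1 * 9
New area = 180.9
180.9 ft^2


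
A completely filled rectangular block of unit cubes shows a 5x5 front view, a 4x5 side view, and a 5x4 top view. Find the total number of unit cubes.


Orthographic views of a solid rectangular block:
Front view 5 x 5 -> length = 5, height = 5
Side view 4 x 5 -> width = 4, height = 5 (consistent)
Top view 5 x 4 -> confirms length = 5, width = 4
The block is 5 x 4 x 5.
Total unit cubes = 5 * 4 * 5 = 100
100 unit cubes


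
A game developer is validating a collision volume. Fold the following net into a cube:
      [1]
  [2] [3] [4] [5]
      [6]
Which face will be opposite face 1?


Net: cross layout. Take square 3 as the base (bottom).
Fold the four squares in the horizontal row up around 3: 2 -> left, 4 -> right, 5 wraps to the top.
Fold 1 and 6 up from 3: 1 -> back, 6 -> front.
Opposite pairs are therefore: (1, 6), (2, 4), (3, 5).
Face 1 is opposite face 6.
face 6


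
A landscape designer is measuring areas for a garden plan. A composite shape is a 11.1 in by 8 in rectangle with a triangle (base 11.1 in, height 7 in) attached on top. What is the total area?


Composite shape: rectangle + triangle
Rectangle area = 11.1 * 8 = 88.8
Triangle area = 0.5 * 11.1 * 7 = 38.85
Total = 88.8 + 38.85
Total = 127.65
127.65 in^2


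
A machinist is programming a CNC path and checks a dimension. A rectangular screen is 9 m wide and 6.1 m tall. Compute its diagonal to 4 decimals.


Shape: rectangle (diagonal via Pythagoras)
Sides: 9 m and 6.1 m
Formula: d = sqrt(l^2 + w^2)
l^2 = 81, w^2 = 37.21
l^2 + w^2 = 118.21
d = sqrt(118.21)
d = 10.8724
10.8724 m


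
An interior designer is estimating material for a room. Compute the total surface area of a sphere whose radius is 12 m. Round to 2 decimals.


Shape: sphere
Radius r = 12 m
Formula: SA = 4 * pi * r^2
r^2 = 144
SA = 4 * pi * 144
SA = 576 * pi
SA = 1809.56
1809.56 m^2


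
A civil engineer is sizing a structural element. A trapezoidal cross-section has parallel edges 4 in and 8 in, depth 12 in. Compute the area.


Shape: trapezoid
Parallel sides a = 4 in, b = 8 in; Height h = 12 in
Formula: A = (a + b) * h / 2
a + b = 4 + 8 = 12
A = 12 * 12 / 2
A = 144 / 2
A = 72
72 in^2


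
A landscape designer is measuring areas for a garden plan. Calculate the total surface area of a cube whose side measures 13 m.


Shape: cube
Side s = 13 m
A cube has 6 square faces.
Formula: SA = 6 * s^2
s^2 = 169
SA = 6 * 169
SA = 1014
1014 m^2


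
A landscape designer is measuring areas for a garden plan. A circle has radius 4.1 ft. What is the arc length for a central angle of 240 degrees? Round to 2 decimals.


Shape: circular arc
Radius r = 4.1 ft, Angle = 240 degrees
Formula: L = (angle/360) * 2 * pi * r
2 * pi * r = 8.2 * pi
L = (240/360) * 8.2 * pi
L = 5.466667 * pi
L = 17.17
17.17 ft


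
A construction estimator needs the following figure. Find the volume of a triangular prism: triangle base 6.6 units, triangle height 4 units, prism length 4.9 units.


Shape: triangular prism
Triangle base = 6.6 units, triangle height = 4 units, prism length L = 4.9 units
Formula: V = (1/2 * b * h_tri) * L
Cross-section area = 0.5 * 6.6 * 4 = 13.2
V = 13.2 * 4.9
V = 64.68
64.68 units^3


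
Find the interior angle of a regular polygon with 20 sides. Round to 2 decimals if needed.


Shape: regular icosagon (20 sides)
Formula: interior angle = (n - 2) * 180 / n
(n - 2) = 18
(n - 2) * 180 = 3240
angle = 3240 / 20
angle = 162
162 degrees


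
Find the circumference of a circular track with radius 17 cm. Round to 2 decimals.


Shape: circle
Radius r = 17 cm
Formula: C = 2 * pi * r
C = 2 * pi * 17
C = 34 * pi
C = 106.81
106.81 cm


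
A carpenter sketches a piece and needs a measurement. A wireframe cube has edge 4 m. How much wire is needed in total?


Shape: cube
Side s = 4 m
A cube has 12 edges, all equal.
Formula: total edge length = 12 * s
Total = 12 * 4
Total = 48
48 m


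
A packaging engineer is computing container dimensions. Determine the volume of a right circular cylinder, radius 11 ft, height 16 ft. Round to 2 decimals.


Shape: cylinder
Radius r = 11 ft, Height h = 16 ft
Formula: V = pi * r^2 * h
r^2 = 121
V = pi * 121 * 16
V = 1936 * pi
V = 6082.12
6082.12 ft^3


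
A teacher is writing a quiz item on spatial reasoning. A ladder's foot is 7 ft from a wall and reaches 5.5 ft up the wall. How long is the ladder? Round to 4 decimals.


Shape: right triangle
Legs a = 7 ft, b = 5.5 ft
Formula: c = sqrt(a^2 + b^2)
a^2 = 49, b^2 = 30.25
a^2 + b^2 = 79.25
c = sqrt(79.25)
c = 8.9022
8.9022 ft


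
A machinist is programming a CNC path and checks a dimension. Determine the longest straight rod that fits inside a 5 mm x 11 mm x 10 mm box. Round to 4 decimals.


Shape: rectangular box (space diagonal)
l = 5 mm, w = 11 mm, h = 10 mm
Visualize: the diagonal of the base, then a right triangle with that diagonal and the height.
Formula: d = sqrt(l^2 + w^2 + h^2)
l^2 + w^2 + h^2 = 25 + 121 + 100 = 246
d = sqrt(246)
d = 15.6844
15.6844 mm


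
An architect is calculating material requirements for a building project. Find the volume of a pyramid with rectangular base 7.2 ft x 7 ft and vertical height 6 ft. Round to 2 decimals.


Shape: rectangular pyramid
Base: 7.2 ft x 7 ft, Height h = 6 ft
Formula: V = (1/3) * base_area * h
base_area = 7.2 * 7 = 50.4
base_area * h = 50.4 * 6 = 302.4
V = 302.4 / 3
V = 100.8
100.8 ft^3


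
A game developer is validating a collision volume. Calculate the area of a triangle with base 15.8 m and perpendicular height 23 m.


Shape: triangle
Base b = 15.8 m, Height h = 23 m
Formula: A = (1/2) * b * h
A = 0.5 * 15.8 * 23
A = 0.5 * 363.4
A = 181.7
181.7 m^2


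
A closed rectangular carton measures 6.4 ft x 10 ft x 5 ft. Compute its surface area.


Shape: rectangular prism
l = 6.4 ft, w = 10 ft, h = 5 ft
Formula: SA = 2(lw + lh + wh)
lw = 64, lh = 32, wh = 50
lw + lh + wh = 146
SA = 2 * 146
SA = 292
292 ft^2


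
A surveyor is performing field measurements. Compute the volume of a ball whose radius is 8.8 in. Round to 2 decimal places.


Shape: sphere
Radius r = 8.8 in
Formula: V = (4/3) * pi * r^3
r^3 = 681.472
(4/3) * 681.472 = 908.629333
V = 908.629333 * pi
V = 2854.54
2854.54 in^3


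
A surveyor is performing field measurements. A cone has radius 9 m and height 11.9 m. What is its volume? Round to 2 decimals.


Shape: cone
Radius r = 9 m, Height h = 11.9 m
Formula: V = (1/3) * pi * r^2 * h
r^2 = 81
pi * r^2 * h = pi * 81 * 11.9 = 963.9 * pi
V = 963.9 * pi / 3
V = 1009.39
1009.39 m^3


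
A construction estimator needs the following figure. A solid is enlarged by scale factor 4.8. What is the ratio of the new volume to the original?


Linear scale factor k = 4.8
Rule: under a linear scaling by k, volumes scale by k^3.
k^3 = 4.8 * 4.8 * 4.8
k^3 = 23.04 * 4.8
k^3 = 110.592
Volume scales by a factor of 110.592.
110.592 (dimensionless)


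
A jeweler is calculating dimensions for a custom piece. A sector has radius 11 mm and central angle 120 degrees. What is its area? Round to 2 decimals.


Shape: circular sector
Radius r = 11 mm, Angle = 120 degrees
Formula: A = (angle/360) * pi * r^2
r^2 = 121
Fraction of circle = 120/360
A = (120/360) * pi * 121
A = 40.333333 * pi
A = 126.71
126.71 mm^2


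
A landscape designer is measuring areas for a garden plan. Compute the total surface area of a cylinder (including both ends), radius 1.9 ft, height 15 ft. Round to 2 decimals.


Shape: closed cylinder
Radius r = 1.9 ft, Height h = 15 ft
Formula: SA = 2*pi*r^2 + 2*pi*r*h = 2*pi*r*(r + h)
r + h = 16.9
2 * r * (r + h) = 2 * 1.9 * 16.9 = 64.22
SA = 64.22 * pi
SA = 201.75
201.75 ft^2


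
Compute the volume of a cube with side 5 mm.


Shape: cube
Side s = 5 mm
Formula: V = s^3
V = 5 * 5 * 5
V = 25 * 5
V = 125
125 mm^3


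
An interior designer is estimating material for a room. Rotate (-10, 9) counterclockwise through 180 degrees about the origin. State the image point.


Transformation: rotation about the origin
Original point: (-10, 9)
Rule for 180 deg: (x, y) -> (-x, -y)
Apply: (-10, 9) -> (10, -9)
(10, -9)


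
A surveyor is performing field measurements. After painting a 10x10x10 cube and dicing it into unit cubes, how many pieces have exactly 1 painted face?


Large cube: 10 x 10 x 10, cut into unit cubes.
n = 10, so n - 2 = 8
Cubes with 1 painted face lie in the interior of each face.
A cube has 6 faces; each contributes (n - 2)^2 = 64 such cubes.
Count = 6 * 64 = 384
384 unit cubes


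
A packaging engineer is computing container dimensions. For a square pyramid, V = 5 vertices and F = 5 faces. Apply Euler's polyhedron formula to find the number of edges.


Polyhedron: square pyramid
Euler's formula for convex polyhedra: V - E + F = 2
Given: V = 5 vertices and F = 5 faces
Solve for E:
E = V + F - 2 = 5 + 5 - 2 = 8
8 edges


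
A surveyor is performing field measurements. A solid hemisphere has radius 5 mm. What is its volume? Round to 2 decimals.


Shape: hemisphere (half of a sphere)
Radius r = 5 mm
Formula: V = (1/2) * (4/3) * pi * r^3 = (2/3) * pi * r^3
r^3 = 125
(2/3) * 125 = 83.333333
V = 83.333333 * pi
V = 261.8
261.8 mm^3


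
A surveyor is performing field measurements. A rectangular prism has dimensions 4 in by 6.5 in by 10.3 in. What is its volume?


Shape: rectangular prism
l = 4 in, w = 6.5 in, h = 10.3 in
Formula: V = l * w * h
V = 4 * 6.5 * 10.3
V = 26 * 10.3
V = 267.8
267.8 in^3


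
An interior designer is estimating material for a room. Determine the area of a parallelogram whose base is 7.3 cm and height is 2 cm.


Shape: parallelogram
Base b = 7.3 cm, Height h = 2 cm
Formula: A = b * h
A = 7.3 * 2
A = 14.6
14.6 cm^2


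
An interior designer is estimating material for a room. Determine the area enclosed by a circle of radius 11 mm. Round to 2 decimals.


Shape: circle
Radius r = 11 mm
Formula: A = pi * r^2
r^2 = 11^2 = 121
A = pi * 121
A = 380.13
380.13 mm^2


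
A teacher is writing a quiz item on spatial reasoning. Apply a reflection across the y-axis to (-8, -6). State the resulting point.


Transformation: reflection
Original point: (-8, -6)
Rule for reflection over the y-axis: (x, y) -> (-x, y)
Apply: (-8, -6) -> (8, -6)
(8, -6)


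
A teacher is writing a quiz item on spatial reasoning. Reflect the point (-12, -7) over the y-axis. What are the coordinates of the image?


Transformation: reflection
Original point: (-12, -7)
Rule for reflection over the y-axis: (x, y) -> (-x, y)
Apply: (-12, -7) -> (12, -7)
(12, -7)


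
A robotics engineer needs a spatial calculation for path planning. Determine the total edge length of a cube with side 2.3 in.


Shape: cube
Side s = 2.3 in
A cube has 12 edges, all equal.
Formula: total edge length = 12 * s
Total = 12 * 2.3
Total = 27.6
27.6 in


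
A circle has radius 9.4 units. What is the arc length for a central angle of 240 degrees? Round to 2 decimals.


Shape: circular arc
Radius r = 9.4 units, Angle = 240 degrees
Formula: L = (angle/360) * 2 * pi * r
2 * pi * r = 18.8 * pi
L = (240/360) * 18.8 * pi
L = 12.533333 * pi
L = 39.37
39.37 units


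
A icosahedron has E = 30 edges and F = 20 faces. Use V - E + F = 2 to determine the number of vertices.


Polyhedron: icosahedron
Euler's formula for convex polyhedra: V - E + F = 2
Given: E = 30 edges and F = 20 faces
Solve for V:
V = 2 + E - F = 2 + 30 - 20 = 12
12 vertices


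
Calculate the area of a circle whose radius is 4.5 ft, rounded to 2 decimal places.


Shape: circle
Radius r = 4.5 ft
Formula: A = pi * r^2
r^2 = 4.5^2 = 20.25
A = pi * 20.25
A = 63.62
63.62 ft^2


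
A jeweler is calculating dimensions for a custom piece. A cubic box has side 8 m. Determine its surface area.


Shape: cube
Side s = 8 m
A cube has 6 square faces.
Formula: SA = 6 * s^2
s^2 = 64
SA = 6 * 64
SA = 384
384 m^2


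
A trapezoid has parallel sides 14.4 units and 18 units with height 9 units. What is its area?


Shape: trapezoid
Parallel sides a = 14.4 units, b = 18 units; Height h = 9 units
Formula: A = (a + b) * h / 2
a + b = 14.4 + 18 = 32.4
A = 32.4 * 9 / 2
A = 291.6 / 2
A = 145.8
145.8 units^2


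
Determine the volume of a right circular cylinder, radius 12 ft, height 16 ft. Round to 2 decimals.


Shape: cylinder
Radius r = 12 ft, Height h = 16 ft
Formula: V = pi * r^2 * h
r^2 = 144
V = pi * 144 * 16
V = 2304 * pi
V = 7238.23
7238.23 ft^3


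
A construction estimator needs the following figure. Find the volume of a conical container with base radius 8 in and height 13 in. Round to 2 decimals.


Shape: cone
Radius r = 8 in, Height h = 13 in
Formula: V = (1/3) * pi * r^2 * h
r^2 = 64
pi * r^2 * h = pi * 64 * 13 = 832 * pi
V = 832 * pi / 3
V = 871.27
871.27 in^3


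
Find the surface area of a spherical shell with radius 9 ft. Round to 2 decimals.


Shape: sphere
Radius r = 9 ft
Formula: SA = 4 * pi * r^2
r^2 = 81
SA = 4 * pi * 81
SA = 324 * pi
SA = 1017.88
1017.88 ft^2


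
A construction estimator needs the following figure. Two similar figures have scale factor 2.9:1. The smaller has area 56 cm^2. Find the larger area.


Linear scale factor k = 2.9
Original area = 56 cm^2
Rule: under a linear scaling by k, areas scale by k^2.
k^2 = 2.9^2 = 8.41
New area = 56 * 8.41
New area = 470.96
470.96 cm^2


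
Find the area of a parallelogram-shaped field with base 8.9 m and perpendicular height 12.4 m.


Shape: parallelogram
Base b = 8.9 m, Height h = 12.4 m
Formula: A = b * h
A = 8.9 * 12.4
A = 110.36
110.36 m^2


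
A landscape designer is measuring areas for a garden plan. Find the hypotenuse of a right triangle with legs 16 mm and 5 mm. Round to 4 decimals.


Shape: right triangle
Legs a = 16 mm, b = 5 mm
Formula: c = sqrt(a^2 + b^2)
a^2 = 256, b^2 = 25
a^2 + b^2 = 281
c = sqrt(281)
c = 16.7631
16.7631 mm


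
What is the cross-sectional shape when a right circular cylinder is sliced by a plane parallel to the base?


Solid: right circular cylinder
Cutting plane: parallel to the base
Visualize the intersection of the plane with the solid's surface.
The boundary of the cut region is a circle.
circle


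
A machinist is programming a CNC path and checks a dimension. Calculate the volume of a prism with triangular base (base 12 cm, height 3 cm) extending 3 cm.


Shape: triangular prism
Triangle base = 12 cm, triangle height = 3 cm, prism length L = 3 cm
Formula: V = (1/2 * b * h_tri) * L
Cross-section area = 0.5 * 12 * 3 = 18
V = 18 * 3
V = 54
54 cm^3


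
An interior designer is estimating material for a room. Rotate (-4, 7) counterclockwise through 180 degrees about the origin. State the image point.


Transformation: rotation about the origin
Original point: (-4, 7)
Rule for 180 deg: (x, y) -> (-x, -y)
Apply: (-4, 7) -> (4, -7)
(4, -7)


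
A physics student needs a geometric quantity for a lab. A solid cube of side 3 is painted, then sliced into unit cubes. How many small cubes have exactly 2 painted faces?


Large cube: 3 x 3 x 3, cut into unit cubes.
n = 3, so n - 2 = 1
Cubes with 2 painted faces lie along the edges, excluding corners.
A cube has 12 edges; each contributes (n - 2) = 1 such cubes.
Count = 12 * 1 = 12
12 unit cubes


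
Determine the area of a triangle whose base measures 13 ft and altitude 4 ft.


Shape: triangle
Base b = 13 ft, Height h = 4 ft
Formula: A = (1/2) * b * h
A = 0.5 * 13 * 4
A = 0.5 * 52
A = 26
26 ft^2


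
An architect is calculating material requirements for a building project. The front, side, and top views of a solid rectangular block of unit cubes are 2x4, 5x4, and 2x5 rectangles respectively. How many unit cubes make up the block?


Orthographic views of a solid rectangular block:
Front view 2 x 4 -> length = 2, height = 4
Side view 5 x 4 -> width = 5, height = 4 (consistent)
Top view 2 x 5 -> confirms length = 2, width = 5
The block is 2 x 5 x 4.
Total unit cubes = 2 * 5 * 4 = 40
40 unit cubes


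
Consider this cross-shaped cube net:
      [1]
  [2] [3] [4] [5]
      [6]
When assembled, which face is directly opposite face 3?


Net: cross layout. Take square 3 as the base (bottom).
Fold the four squares in the horizontal row up around 3: 2 -> left, 4 -> right, 5 wraps to the top.
Fold 1 and 6 up from 3: 1 -> back, 6 -> front.
Opposite pairs are therefore: (1, 6), (2, 4), (3, 5).
Face 3 is opposite face 5.
face 5


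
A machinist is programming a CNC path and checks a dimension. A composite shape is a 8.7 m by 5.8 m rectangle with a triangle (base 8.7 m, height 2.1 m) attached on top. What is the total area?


Composite shape: rectangle + triangle
Rectangle area = 8.7 * 5.8 = 50.46
Triangle area = 0.5 * 8.7 * 2.1 = 9.135
Total = 50.46 + 9.135
Total = 59.595
59.595 m^2


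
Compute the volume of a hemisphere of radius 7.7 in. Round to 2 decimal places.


Shape: hemisphere (half of a sphere)
Radius r = 7.7 in
Formula: V = (1/2) * (4/3) * pi * r^3 = (2/3) * pi * r^3
r^3 = 456.533
(2/3) * 456.533 = 304.355333
V = 304.355333 * pi
V = 956.16
956.16 in^3


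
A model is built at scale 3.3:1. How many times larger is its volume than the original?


Linear scale factor k = 3.3
Rule: under a linear scaling by k, volumes scale by k^3.
k^3 = 3.3 * 3.3 * 3.3
k^3 = 10.89 * 3.3
k^3 = 35.937
Volume scales by a factor of 35.937.
35.937 (dimensionless)


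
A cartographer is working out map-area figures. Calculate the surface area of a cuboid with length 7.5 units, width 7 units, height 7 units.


Shape: rectangular prism
l = 7.5 units, w = 7 units, h = 7 units
Formula: SA = 2(lw + lh + wh)
lw = 52.5, lh = 52.5, wh = 49
lw + lh + wh = 154
SA = 2 * 154
SA = 308
308 units^2


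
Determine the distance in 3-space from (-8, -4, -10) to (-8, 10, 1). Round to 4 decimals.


3D distance between two points
P1 = (-8, -4, -10), P2 = (-8, 10, 1)
Formula: d = sqrt((x2-x1)^2 + (y2-y1)^2 + (z2-z1)^2)
dx = -8 - -8 = 0
dy = 10 - -4 = 14
dz = 1 - -10 = 11
dx^2 + dy^2 + dz^2 = 0 + 196 + 121 = 317
d = sqrt(317)
d = 17.8045
17.8045 units


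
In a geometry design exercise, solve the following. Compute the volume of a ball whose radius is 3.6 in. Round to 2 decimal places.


Shape: sphere
Radius r = 3.6 in
Formula: V = (4/3) * pi * r^3
r^3 = 46.656
(4/3) * 46.656 = 62.208
V = 62.208 * pi
V = 195.43
195.43 in^3


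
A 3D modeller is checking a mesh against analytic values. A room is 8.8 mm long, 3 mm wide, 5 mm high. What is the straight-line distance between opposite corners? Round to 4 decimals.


Shape: rectangular box (space diagonal)
l = 8.8 mm, w = 3 mm, h = 5 mm
Visualize: the diagonal of the base, then a right triangle with that diagonal and the height.
Formula: d = sqrt(l^2 + w^2 + h^2)
l^2 + w^2 + h^2 = 77.44 + 9 + 25 = 111.44
d = sqrt(111.44)
d = 10.5565
10.5565 mm


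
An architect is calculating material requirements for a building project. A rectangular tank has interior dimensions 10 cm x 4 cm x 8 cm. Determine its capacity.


Shape: rectangular prism
l = 10 cm, w = 4 cm, h = 8 cm
Formula: V = l * w * h
V = 10 * 4 * 8
V = 40 * 8
V = 320
320 cm^3


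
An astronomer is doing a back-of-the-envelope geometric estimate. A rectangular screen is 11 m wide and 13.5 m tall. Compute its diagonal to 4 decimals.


Shape: rectangle (diagonal via Pythagoras)
Sides: 11 m and 13.5 m
Formula: d = sqrt(l^2 + w^2)
l^2 = 121, w^2 = 182.25
l^2 + w^2 = 303.25
d = sqrt(303.25)
d = 17.4141
17.4141 m


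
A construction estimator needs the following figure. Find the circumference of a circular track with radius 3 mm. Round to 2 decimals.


Shape: circle
Radius r = 3 mm
Formula: C = 2 * pi * r
C = 2 * pi * 3
C = 6 * pi
C = 18.85
18.85 mm


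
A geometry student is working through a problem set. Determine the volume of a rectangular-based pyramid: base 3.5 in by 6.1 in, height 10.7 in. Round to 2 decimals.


Shape: rectangular pyramid
Base: 3.5 in x 6.1 in, Height h = 10.7 in
Formula: V = (1/3) * base_area * h
base_area = 3.5 * 6.1 = 21.35
base_area * h = 21.35 * 10.7 = 228.445
V = 228.445 / 3
V = 76.15
76.15 in^3
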